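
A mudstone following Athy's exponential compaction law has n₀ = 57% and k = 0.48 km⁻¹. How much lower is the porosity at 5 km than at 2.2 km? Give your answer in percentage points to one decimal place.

n(2.2) = 0.57·e^(−0.48×2.2) = 0.1983
n(5) = 0.57·e^(−0.48×5) = 0.0517
Δn = 0.1983 − 0.0517 = 0.1466

14.7 percentage points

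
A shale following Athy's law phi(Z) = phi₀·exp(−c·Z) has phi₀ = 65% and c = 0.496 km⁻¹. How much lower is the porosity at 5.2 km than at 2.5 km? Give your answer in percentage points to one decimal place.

13.9 percentage points

phi(2.5) = 0.65·e^(−0.496×2.5) = 0.1881
phi(5.2) = 0.65·e^(−0.496×5.2) = 0.0493
Δphi = 0.1881 − 0.0493 = 0.1388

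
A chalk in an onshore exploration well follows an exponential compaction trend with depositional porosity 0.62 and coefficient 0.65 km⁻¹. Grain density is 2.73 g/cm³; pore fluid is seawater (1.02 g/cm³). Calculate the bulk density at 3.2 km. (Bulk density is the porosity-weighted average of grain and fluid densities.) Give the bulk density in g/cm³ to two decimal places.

Porosity at depth: n = 0.62·exp(−0.65×3.2) = 0.62×0.1249 = 0.0775
Bulk density: ρ_b = (1−n)ρ_g + n·ρ_f = 0.9225×2.73 + 0.0775×1.02
       = 2.519 + 0.079 = 2.598 g/cm³

2.60 g/cm³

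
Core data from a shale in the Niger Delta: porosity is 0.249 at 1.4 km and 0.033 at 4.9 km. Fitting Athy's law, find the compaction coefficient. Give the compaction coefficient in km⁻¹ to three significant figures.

0.577 km⁻¹

Athy: n(d) = n₀ e^(−cd) ⇒ n₁/n₂ = e^{c(d₂−d₁)} ⇒ c = ln(n₁/n₂)/(d₂−d₁)
c = ln(0.249/0.033) / (4.9 − 1.4) = ln(7.545) / 3.5 = 2.0209 / 3.5 = 0.5774 km⁻¹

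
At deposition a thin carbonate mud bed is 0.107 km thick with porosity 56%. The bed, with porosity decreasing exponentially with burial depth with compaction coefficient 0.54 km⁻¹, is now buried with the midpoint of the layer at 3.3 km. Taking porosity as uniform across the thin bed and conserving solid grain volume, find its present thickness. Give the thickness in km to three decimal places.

Porosity at 3.3 km: φ = 0.56·exp(−0.54×3.3) = 0.0942
Solid-volume conservation: h(1−φ) = h₀(1−φ₀) ⇒ h = h₀·(1−φ₀)/(1−φ)
h = 0.107 × (1 − 0.56)/(1 − 0.0942) = 0.107 × 0.4858 = 0.0520 km

0.052 km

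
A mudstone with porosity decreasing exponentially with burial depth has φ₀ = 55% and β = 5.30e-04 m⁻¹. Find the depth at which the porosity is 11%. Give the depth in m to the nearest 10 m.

3040 m

Working in km (1 km = 1000 m; β in km⁻¹ = β in m⁻¹ × 1000):
Invert Athy's law: d = ln(φ₀/φ) / β
d = ln(0.55/0.11) / 0.53 = ln(5) / 0.53 = 1.6094 / 0.53 = 3.037 km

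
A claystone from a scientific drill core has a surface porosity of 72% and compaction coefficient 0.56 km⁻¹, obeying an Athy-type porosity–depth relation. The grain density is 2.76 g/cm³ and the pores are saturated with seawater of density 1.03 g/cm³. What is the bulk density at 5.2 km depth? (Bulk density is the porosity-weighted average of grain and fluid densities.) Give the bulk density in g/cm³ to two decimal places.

Porosity at depth: phi = 0.72·exp(−0.56×5.2) = 0.72×0.0544 = 0.0391
Bulk density: ρ_b = (1−phi)ρ_g + phi·ρ_f = 0.9609×2.76 + 0.0391×1.03
       = 2.652 + 0.040 = 2.692 g/cm³

2.69 g/cm³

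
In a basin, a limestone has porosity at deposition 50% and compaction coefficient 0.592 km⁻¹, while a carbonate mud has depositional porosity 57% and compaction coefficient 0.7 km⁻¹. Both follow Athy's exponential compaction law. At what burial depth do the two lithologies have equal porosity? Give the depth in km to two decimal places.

1.21 km

Set phi₀ₐ e^(−cₐZ) = phi₀ᵦ e^(−cᵦZ) ⇒ ln(phi₀ₐ/phi₀ᵦ) = (cₐ − cᵦ)·Z
Z = ln(0.5/0.57) / (0.592 − 0.7) = -0.1310 / -0.108 = 1.213 km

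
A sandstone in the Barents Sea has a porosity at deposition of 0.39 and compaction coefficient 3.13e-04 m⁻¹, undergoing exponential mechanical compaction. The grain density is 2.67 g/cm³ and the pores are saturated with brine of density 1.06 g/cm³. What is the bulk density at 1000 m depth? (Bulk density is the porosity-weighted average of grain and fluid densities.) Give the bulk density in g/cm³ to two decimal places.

2.21 g/cm³

Working in km (1 km = 1000 m; β in km⁻¹ = β in m⁻¹ × 1000):
Porosity at depth: φ = 0.39·exp(−0.313×1) = 0.39×0.7312 = 0.2852
Bulk density: ρ_b = (1−φ)ρ_g + φ·ρ_f = 0.7148×2.67 + 0.2852×1.06
       = 1.909 + 0.302 = 2.211 g/cm³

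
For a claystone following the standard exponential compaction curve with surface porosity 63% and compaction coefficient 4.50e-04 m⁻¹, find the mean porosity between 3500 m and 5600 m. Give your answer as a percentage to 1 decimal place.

8.4%

Working in km (1 km = 1000 m; c in km⁻¹ = c in m⁻¹ × 1000):
⟨n⟩ = (1/(d₂−d₁)) ∫ n₀ e^(−cd) dd = n₀·(e^(−c·d₁) − e^(−c·d₂)) / (c·(d₂−d₁))
e^(−0.45×3.5) = 0.2070; e^(−0.45×5.6) = 0.0805
⟨n⟩ = 0.63 × (0.2070 − 0.0805) / (0.45 × 2.1) = 0.63 × 0.1339 = 0.0844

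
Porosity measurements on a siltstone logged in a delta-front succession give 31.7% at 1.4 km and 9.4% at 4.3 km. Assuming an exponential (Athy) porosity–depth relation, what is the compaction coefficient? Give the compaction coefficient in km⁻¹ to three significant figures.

0.419 km⁻¹

Athy: phi(Z) = phi₀ e^(−βZ) ⇒ phi₁/phi₂ = e^{β(Z₂−Z₁)} ⇒ β = ln(phi₁/phi₂)/(Z₂−Z₁)
β = ln(0.317/0.094) / (4.3 − 1.4) = ln(3.372) / 2.9 = 1.2156 / 2.9 = 0.4192 km⁻¹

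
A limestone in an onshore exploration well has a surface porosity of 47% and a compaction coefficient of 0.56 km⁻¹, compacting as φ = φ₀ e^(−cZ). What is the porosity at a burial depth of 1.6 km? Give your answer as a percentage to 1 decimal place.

φ = φ₀·exp(−c·Z) = 0.47 × exp(−0.56 × 1.6) = 0.47 × exp(−0.896)
  = 0.47 × 0.4082 = 0.1919

19.2%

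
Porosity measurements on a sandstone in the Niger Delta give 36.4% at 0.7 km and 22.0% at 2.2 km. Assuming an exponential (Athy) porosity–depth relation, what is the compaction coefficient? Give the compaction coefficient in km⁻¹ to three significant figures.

Athy: n(d) = n₀ e^(−βd) ⇒ n₁/n₂ = e^{β(d₂−d₁)} ⇒ β = ln(n₁/n₂)/(d₂−d₁)
β = ln(0.364/0.22) / (2.2 − 0.7) = ln(1.655) / 1.5 = 0.5035 / 1.5 = 0.3357 km⁻¹

0.336 km⁻¹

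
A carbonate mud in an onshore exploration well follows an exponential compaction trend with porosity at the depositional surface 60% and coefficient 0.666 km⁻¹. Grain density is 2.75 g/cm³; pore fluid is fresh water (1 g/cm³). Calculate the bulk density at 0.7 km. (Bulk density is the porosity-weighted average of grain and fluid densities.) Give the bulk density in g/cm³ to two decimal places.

Porosity at depth: phi = 0.6·exp(−0.666×0.7) = 0.6×0.6274 = 0.3764
Bulk density: ρ_b = (1−phi)ρ_g + phi·ρ_f = 0.6236×2.75 + 0.3764×1
       = 1.715 + 0.376 = 2.091 g/cm³

2.09 g/cm³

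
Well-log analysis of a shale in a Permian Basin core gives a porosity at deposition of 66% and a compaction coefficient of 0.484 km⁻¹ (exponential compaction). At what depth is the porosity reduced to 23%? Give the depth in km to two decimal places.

2.18 km

Invert Athy's law: d = ln(phi₀/phi) / k
d = ln(0.66/0.23) / 0.484 = ln(2.87) / 0.484 = 1.0542 / 0.484 = 2.178 km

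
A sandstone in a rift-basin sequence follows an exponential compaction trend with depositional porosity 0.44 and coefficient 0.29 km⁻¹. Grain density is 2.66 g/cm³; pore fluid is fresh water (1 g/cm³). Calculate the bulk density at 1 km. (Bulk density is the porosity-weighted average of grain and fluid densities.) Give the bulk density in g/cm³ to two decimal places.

Porosity at depth: phi = 0.44·exp(−0.29×1) = 0.44×0.7483 = 0.3292
Bulk density: ρ_b = (1−phi)ρ_g + phi·ρ_f = 0.6708×2.66 + 0.3292×1
       = 1.784 + 0.329 = 2.113 g/cm³

2.11 g/cm³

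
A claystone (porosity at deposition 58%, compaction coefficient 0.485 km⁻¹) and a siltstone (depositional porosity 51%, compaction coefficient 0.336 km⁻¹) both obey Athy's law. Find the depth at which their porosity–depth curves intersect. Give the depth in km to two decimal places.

Set phi₀ₐ e^(−cₐd) = phi₀ᵦ e^(−cᵦd) ⇒ ln(phi₀ₐ/phi₀ᵦ) = (cₐ − cᵦ)·d
d = ln(0.58/0.51) / (0.485 − 0.336) = 0.1286 / 0.149 = 0.863 km

0.86 km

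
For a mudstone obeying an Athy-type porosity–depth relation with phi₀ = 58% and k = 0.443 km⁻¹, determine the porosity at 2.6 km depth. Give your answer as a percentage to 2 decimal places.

phi = phi₀·exp(−k·d) = 0.58 × exp(−0.443 × 2.6) = 0.58 × exp(−1.152)
  = 0.58 × 0.3161 = 0.1833

18.33%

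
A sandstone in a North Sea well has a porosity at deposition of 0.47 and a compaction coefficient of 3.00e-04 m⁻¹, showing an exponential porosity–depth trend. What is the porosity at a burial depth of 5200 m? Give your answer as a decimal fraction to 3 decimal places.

0.099

Working in km (1 km = 1000 m; k in km⁻¹ = k in m⁻¹ × 1000):
n = n₀·exp(−k·d) = 0.47 × exp(−0.3 × 5.2) = 0.47 × exp(−1.56)
  = 0.47 × 0.2101 = 0.0988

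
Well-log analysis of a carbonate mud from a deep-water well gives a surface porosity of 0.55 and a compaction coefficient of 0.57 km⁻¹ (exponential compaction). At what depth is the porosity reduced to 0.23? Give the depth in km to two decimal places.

1.53 km

Invert Athy's law: d = ln(n₀/n) / k
d = ln(0.55/0.23) / 0.57 = ln(2.391) / 0.57 = 0.8718 / 0.57 = 1.530 km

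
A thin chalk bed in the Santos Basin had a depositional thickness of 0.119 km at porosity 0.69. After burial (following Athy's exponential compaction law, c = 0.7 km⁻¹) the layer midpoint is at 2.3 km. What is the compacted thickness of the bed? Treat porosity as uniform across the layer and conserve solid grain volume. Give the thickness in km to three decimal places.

0.043 km

Porosity at 2.3 km: n = 0.69·exp(−0.7×2.3) = 0.1379
Solid-volume conservation: h(1−n) = h₀(1−n₀) ⇒ h = h₀·(1−n₀)/(1−n)
h = 0.119 × (1 − 0.69)/(1 − 0.1379) = 0.119 × 0.3596 = 0.0428 km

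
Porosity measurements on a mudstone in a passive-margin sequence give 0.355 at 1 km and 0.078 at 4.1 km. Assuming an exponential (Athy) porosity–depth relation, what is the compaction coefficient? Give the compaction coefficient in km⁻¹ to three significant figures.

0.489 km⁻¹

Athy: φ(d) = φ₀ e^(−βd) ⇒ φ₁/φ₂ = e^{β(d₂−d₁)} ⇒ β = ln(φ₁/φ₂)/(d₂−d₁)
β = ln(0.355/0.078) / (4.1 − 1) = ln(4.551) / 3.1 = 1.5154 / 3.1 = 0.4888 km⁻¹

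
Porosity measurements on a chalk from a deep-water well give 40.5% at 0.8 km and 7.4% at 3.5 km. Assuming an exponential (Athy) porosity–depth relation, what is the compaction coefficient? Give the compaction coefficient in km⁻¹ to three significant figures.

0.630 km⁻¹

Athy: n(d) = n₀ e^(−cd) ⇒ n₁/n₂ = e^{c(d₂−d₁)} ⇒ c = ln(n₁/n₂)/(d₂−d₁)
c = ln(0.405/0.074) / (3.5 − 0.8) = ln(5.473) / 2.7 = 1.6998 / 2.7 = 0.6296 km⁻¹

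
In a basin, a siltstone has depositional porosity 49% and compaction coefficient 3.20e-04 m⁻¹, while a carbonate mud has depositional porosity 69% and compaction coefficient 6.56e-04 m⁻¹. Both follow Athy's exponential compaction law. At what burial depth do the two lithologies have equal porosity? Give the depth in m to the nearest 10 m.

Working in km (1 km = 1000 m; k in km⁻¹ = k in m⁻¹ × 1000):
Set phi₀ₐ e^(−kₐZ) = phi₀ᵦ e^(−kᵦZ) ⇒ ln(phi₀ₐ/phi₀ᵦ) = (kₐ − kᵦ)·Z
Z = ln(0.49/0.69) / (0.32 − 0.656) = -0.3423 / -0.336 = 1.019 km

1020 m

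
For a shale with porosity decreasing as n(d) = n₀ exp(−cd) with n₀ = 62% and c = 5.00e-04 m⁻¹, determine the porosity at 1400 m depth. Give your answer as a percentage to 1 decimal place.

30.8%

Working in km (1 km = 1000 m; c in km⁻¹ = c in m⁻¹ × 1000):
n = n₀·exp(−c·d) = 0.62 × exp(−0.5 × 1.4) = 0.62 × exp(−0.7)
  = 0.62 × 0.4966 = 0.3079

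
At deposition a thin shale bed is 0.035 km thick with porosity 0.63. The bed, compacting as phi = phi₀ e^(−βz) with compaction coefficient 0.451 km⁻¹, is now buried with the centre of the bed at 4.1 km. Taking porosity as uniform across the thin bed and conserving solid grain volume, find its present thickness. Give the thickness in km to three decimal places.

Porosity at 4.1 km: phi = 0.63·exp(−0.451×4.1) = 0.0991
Solid-volume conservation: h(1−phi) = h₀(1−phi₀) ⇒ h = h₀·(1−phi₀)/(1−phi)
h = 0.035 × (1 − 0.63)/(1 − 0.0991) = 0.035 × 0.4107 = 0.0144 km

0.014 km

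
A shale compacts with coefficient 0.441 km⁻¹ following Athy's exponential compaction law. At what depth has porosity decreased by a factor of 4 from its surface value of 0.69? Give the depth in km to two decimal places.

φ/φ₀ = 1/4 ⇒ exp(−β·d) = 1/4 ⇒ d = ln(4) / β
d = 1.3863 / 0.441 = 3.144 km

3.14 km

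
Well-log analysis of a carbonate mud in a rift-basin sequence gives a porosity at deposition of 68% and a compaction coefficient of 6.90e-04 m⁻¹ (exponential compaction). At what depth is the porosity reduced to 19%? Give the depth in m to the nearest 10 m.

1850 m

Working in km (1 km = 1000 m; β in km⁻¹ = β in m⁻¹ × 1000):
Invert Athy's law: Z = ln(phi₀/phi) / β
Z = ln(0.68/0.19) / 0.69 = ln(3.579) / 0.69 = 1.2751 / 0.69 = 1.848 km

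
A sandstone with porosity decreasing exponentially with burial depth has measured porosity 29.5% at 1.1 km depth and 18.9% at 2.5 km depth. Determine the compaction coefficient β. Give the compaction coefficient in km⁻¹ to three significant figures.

0.318 km⁻¹

Athy: n(Z) = n₀ e^(−βZ) ⇒ n₁/n₂ = e^{β(Z₂−Z₁)} ⇒ β = ln(n₁/n₂)/(Z₂−Z₁)
β = ln(0.295/0.189) / (2.5 − 1.1) = ln(1.561) / 1.4 = 0.4452 / 1.4 = 0.318 km⁻¹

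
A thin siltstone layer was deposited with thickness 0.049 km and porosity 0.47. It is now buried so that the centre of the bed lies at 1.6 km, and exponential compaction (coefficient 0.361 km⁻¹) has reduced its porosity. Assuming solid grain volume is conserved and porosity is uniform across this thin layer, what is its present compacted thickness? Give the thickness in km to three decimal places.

Porosity at 1.6 km: phi = 0.47·exp(−0.361×1.6) = 0.2638
Solid-volume conservation: h(1−phi) = h₀(1−phi₀) ⇒ h = h₀·(1−phi₀)/(1−phi)
h = 0.049 × (1 − 0.47)/(1 − 0.2638) = 0.049 × 0.7199 = 0.0353 km

0.035 km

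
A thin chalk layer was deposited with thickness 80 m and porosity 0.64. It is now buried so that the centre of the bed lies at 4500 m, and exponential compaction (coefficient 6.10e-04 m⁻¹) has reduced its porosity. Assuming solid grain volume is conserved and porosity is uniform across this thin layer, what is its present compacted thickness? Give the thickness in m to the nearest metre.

Working in km (1 km = 1000 m; β in km⁻¹ = β in m⁻¹ × 1000):
Porosity at 4.5 km: φ = 0.64·exp(−0.61×4.5) = 0.0411
Solid-volume conservation: h(1−φ) = h₀(1−φ₀) ⇒ h = h₀·(1−φ₀)/(1−φ)
h = 0.08 × (1 − 0.64)/(1 − 0.0411) = 0.08 × 0.3754 = 0.0300 km

30 m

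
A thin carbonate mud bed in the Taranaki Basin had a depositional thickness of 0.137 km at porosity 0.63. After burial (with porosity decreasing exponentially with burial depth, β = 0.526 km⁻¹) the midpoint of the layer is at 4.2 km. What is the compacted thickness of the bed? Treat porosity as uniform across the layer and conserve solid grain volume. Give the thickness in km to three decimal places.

Porosity at 4.2 km: n = 0.63·exp(−0.526×4.2) = 0.0692
Solid-volume conservation: h(1−n) = h₀(1−n₀) ⇒ h = h₀·(1−n₀)/(1−n)
h = 0.137 × (1 − 0.63)/(1 − 0.0692) = 0.137 × 0.3975 = 0.0545 km

0.054 km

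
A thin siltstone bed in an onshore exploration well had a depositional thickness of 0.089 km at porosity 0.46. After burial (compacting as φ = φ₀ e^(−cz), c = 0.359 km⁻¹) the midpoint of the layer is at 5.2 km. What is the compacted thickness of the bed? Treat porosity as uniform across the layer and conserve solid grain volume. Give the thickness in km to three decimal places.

0.052 km

Porosity at 5.2 km: φ = 0.46·exp(−0.359×5.2) = 0.0711
Solid-volume conservation: h(1−φ) = h₀(1−φ₀) ⇒ h = h₀·(1−φ₀)/(1−φ)
h = 0.089 × (1 − 0.46)/(1 − 0.0711) = 0.089 × 0.5813 = 0.0517 km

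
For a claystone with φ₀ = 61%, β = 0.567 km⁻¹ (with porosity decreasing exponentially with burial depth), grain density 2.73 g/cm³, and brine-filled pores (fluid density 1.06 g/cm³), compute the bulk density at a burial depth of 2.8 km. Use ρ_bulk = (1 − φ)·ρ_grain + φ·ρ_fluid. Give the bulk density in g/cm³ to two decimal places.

2.52 g/cm³

Porosity at depth: φ = 0.61·exp(−0.567×2.8) = 0.61×0.2044 = 0.1247
Bulk density: ρ_b = (1−φ)ρ_g + φ·ρ_f = 0.8753×2.73 + 0.1247×1.06
       = 2.390 + 0.132 = 2.522 g/cm³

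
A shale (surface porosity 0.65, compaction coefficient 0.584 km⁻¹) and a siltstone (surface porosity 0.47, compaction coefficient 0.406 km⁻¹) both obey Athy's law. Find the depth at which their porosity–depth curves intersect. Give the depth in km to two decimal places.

1.82 km

Set φ₀ₐ e^(−βₐz) = φ₀ᵦ e^(−βᵦz) ⇒ ln(φ₀ₐ/φ₀ᵦ) = (βₐ − βᵦ)·z
z = ln(0.65/0.47) / (0.584 − 0.406) = 0.3242 / 0.178 = 1.822 km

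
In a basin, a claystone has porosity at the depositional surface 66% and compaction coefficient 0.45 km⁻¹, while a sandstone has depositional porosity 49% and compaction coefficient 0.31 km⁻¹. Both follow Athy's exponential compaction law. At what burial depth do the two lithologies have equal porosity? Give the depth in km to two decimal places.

Set phi₀ₐ e^(−βₐZ) = phi₀ᵦ e^(−βᵦZ) ⇒ ln(phi₀ₐ/phi₀ᵦ) = (βₐ − βᵦ)·Z
Z = ln(0.66/0.49) / (0.45 − 0.31) = 0.2978 / 0.14 = 2.127 km

2.13 km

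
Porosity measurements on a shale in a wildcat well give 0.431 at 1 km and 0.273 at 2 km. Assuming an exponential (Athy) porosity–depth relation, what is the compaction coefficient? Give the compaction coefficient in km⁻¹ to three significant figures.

0.457 km⁻¹

Athy: n(z) = n₀ e^(−cz) ⇒ n₁/n₂ = e^{c(z₂−z₁)} ⇒ c = ln(n₁/n₂)/(z₂−z₁)
c = ln(0.431/0.273) / (2 − 1) = ln(1.579) / 1 = 0.4566 / 1 = 0.4566 km⁻¹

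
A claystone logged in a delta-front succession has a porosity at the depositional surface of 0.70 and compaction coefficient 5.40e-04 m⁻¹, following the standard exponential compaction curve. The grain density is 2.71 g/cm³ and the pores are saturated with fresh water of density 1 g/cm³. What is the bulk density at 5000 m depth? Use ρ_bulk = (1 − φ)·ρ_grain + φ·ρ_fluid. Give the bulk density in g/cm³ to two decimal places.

Working in km (1 km = 1000 m; c in km⁻¹ = c in m⁻¹ × 1000):
Porosity at depth: phi = 0.7·exp(−0.54×5) = 0.7×0.0672 = 0.0470
Bulk density: ρ_b = (1−phi)ρ_g + phi·ρ_f = 0.9530×2.71 + 0.0470×1
       = 2.583 + 0.047 = 2.630 g/cm³

2.63 g/cm³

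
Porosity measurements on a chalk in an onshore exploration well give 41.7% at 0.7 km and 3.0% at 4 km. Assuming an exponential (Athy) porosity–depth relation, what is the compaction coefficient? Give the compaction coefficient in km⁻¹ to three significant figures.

Athy: phi(d) = phi₀ e^(−kd) ⇒ phi₁/phi₂ = e^{k(d₂−d₁)} ⇒ k = ln(phi₁/phi₂)/(d₂−d₁)
k = ln(0.417/0.03) / (4 − 0.7) = ln(13.9) / 3.3 = 2.6319 / 3.3 = 0.7975 km⁻¹

0.798 km⁻¹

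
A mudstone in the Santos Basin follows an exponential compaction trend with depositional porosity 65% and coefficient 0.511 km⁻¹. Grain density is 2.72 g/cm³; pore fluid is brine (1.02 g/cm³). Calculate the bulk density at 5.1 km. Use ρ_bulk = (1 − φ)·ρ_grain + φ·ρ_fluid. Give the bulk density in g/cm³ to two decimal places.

2.64 g/cm³

Porosity at depth: phi = 0.65·exp(−0.511×5.1) = 0.65×0.0738 = 0.0480
Bulk density: ρ_b = (1−phi)ρ_g + phi·ρ_f = 0.9520×2.72 + 0.0480×1.02
       = 2.589 + 0.049 = 2.638 g/cm³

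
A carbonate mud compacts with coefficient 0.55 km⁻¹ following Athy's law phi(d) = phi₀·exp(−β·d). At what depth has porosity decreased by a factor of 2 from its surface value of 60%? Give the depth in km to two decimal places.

phi/phi₀ = 1/2 ⇒ exp(−β·d) = 1/2 ⇒ d = ln(2) / β
d = 0.6931 / 0.55 = 1.260 km

1.26 km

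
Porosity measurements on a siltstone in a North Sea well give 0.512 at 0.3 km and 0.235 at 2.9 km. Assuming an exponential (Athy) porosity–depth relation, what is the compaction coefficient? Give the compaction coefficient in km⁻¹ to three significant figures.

0.300 km⁻¹

Athy: n(z) = n₀ e^(−cz) ⇒ n₁/n₂ = e^{c(z₂−z₁)} ⇒ c = ln(n₁/n₂)/(z₂−z₁)
c = ln(0.512/0.235) / (2.9 − 0.3) = ln(2.179) / 2.6 = 0.7787 / 2.6 = 0.2995 km⁻¹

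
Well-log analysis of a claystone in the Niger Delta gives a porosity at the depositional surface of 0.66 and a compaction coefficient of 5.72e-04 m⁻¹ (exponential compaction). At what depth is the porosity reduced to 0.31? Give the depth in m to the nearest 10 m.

1320 m

Working in km (1 km = 1000 m; c in km⁻¹ = c in m⁻¹ × 1000):
Invert Athy's law: z = ln(φ₀/φ) / c
z = ln(0.66/0.31) / 0.572 = ln(2.129) / 0.572 = 0.7557 / 0.572 = 1.321 km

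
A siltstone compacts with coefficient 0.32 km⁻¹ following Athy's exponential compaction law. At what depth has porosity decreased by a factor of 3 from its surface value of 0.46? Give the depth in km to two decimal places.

n/n₀ = 1/3 ⇒ exp(−k·z) = 1/3 ⇒ z = ln(3) / k
z = 1.0986 / 0.32 = 3.433 km

3.43 km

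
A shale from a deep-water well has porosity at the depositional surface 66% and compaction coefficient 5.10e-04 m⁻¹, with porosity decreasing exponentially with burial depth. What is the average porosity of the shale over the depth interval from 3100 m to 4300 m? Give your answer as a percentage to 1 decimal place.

Working in km (1 km = 1000 m; k in km⁻¹ = k in m⁻¹ × 1000):
⟨phi⟩ = (1/(Z₂−Z₁)) ∫ phi₀ e^(−kZ) dZ = phi₀·(e^(−k·Z₁) − e^(−k·Z₂)) / (k·(Z₂−Z₁))
e^(−0.51×3.1) = 0.2058; e^(−0.51×4.3) = 0.1116
⟨phi⟩ = 0.66 × (0.2058 − 0.1116) / (0.51 × 1.2) = 0.66 × 0.1539 = 0.1016

10.2%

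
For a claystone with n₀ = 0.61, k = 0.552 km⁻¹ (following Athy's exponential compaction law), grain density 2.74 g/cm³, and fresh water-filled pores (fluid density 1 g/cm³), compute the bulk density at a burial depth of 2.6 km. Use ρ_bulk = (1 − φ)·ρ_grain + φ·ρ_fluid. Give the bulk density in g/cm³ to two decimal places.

2.49 g/cm³

Porosity at depth: n = 0.61·exp(−0.552×2.6) = 0.61×0.2381 = 0.1452
Bulk density: ρ_b = (1−n)ρ_g + n·ρ_f = 0.8548×2.74 + 0.1452×1
       = 2.342 + 0.145 = 2.487 g/cm³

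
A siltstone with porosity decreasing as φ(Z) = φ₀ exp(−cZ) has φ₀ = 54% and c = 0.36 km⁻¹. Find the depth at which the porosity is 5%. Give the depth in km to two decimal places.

6.61 km

Invert Athy's law: Z = ln(φ₀/φ) / c
Z = ln(0.54/0.05) / 0.36 = ln(10.8) / 0.36 = 2.3795 / 0.36 = 6.610 km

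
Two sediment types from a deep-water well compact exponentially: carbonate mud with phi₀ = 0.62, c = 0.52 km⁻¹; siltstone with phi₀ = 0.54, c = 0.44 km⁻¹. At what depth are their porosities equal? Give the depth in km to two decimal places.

1.73 km

Set phi₀ₐ e^(−cₐZ) = phi₀ᵦ e^(−cᵦZ) ⇒ ln(phi₀ₐ/phi₀ᵦ) = (cₐ − cᵦ)·Z
Z = ln(0.62/0.54) / (0.52 − 0.44) = 0.1382 / 0.08 = 1.727 km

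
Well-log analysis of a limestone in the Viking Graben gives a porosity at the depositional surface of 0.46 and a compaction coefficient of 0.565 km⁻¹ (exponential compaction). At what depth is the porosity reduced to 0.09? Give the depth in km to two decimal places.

2.89 km

Invert Athy's law: z = ln(phi₀/phi) / β
z = ln(0.46/0.09) / 0.565 = ln(5.111) / 0.565 = 1.6314 / 0.565 = 2.887 km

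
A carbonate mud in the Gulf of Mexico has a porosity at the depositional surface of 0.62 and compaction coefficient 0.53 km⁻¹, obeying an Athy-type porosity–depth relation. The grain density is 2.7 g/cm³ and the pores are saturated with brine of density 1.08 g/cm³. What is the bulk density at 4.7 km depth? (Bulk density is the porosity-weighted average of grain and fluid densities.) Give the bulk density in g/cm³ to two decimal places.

2.62 g/cm³

Porosity at depth: n = 0.62·exp(−0.53×4.7) = 0.62×0.0828 = 0.0514
Bulk density: ρ_b = (1−n)ρ_g + n·ρ_f = 0.9486×2.7 + 0.0514×1.08
       = 2.561 + 0.055 = 2.617 g/cm³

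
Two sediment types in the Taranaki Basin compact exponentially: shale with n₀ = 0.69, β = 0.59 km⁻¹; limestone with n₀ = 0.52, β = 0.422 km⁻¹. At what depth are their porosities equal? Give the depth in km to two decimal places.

Set n₀ₐ e^(−βₐZ) = n₀ᵦ e^(−βᵦZ) ⇒ ln(n₀ₐ/n₀ᵦ) = (βₐ − βᵦ)·Z
Z = ln(0.69/0.52) / (0.59 − 0.422) = 0.2829 / 0.168 = 1.684 km

1.68 km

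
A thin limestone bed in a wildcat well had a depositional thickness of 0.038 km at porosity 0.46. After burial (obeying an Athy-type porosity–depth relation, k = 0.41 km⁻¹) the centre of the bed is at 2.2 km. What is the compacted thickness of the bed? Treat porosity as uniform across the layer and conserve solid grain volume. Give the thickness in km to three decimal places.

0.025 km

Porosity at 2.2 km: n = 0.46·exp(−0.41×2.2) = 0.1866
Solid-volume conservation: h(1−n) = h₀(1−n₀) ⇒ h = h₀·(1−n₀)/(1−n)
h = 0.038 × (1 − 0.46)/(1 − 0.1866) = 0.038 × 0.6639 = 0.0252 km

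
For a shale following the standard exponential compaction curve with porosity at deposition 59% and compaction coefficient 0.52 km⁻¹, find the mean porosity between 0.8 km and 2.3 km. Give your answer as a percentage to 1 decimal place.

⟨φ⟩ = (1/(d₂−d₁)) ∫ φ₀ e^(−kd) dd = φ₀·(e^(−k·d₁) − e^(−k·d₂)) / (k·(d₂−d₁))
e^(−0.52×0.8) = 0.6597; e^(−0.52×2.3) = 0.3024
⟨φ⟩ = 0.59 × (0.6597 − 0.3024) / (0.52 × 1.5) = 0.59 × 0.4580 = 0.2702

27.0%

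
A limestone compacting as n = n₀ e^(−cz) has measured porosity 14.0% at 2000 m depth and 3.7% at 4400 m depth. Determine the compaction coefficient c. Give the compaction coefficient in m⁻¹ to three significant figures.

Working in km (1 km = 1000 m; c in km⁻¹ = c in m⁻¹ × 1000):
Athy: n(z) = n₀ e^(−cz) ⇒ n₁/n₂ = e^{c(z₂−z₁)} ⇒ c = ln(n₁/n₂)/(z₂−z₁)
c = ln(0.14/0.037) / (4.4 − 2) = ln(3.784) / 2.4 = 1.3307 / 2.4 = 0.5545 km⁻¹

0.000554 m⁻¹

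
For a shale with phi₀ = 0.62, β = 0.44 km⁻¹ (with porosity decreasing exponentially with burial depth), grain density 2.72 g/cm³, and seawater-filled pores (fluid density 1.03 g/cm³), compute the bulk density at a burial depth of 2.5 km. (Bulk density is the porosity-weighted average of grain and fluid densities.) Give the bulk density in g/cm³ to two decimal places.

Porosity at depth: phi = 0.62·exp(−0.44×2.5) = 0.62×0.3329 = 0.2064
Bulk density: ρ_b = (1−phi)ρ_g + phi·ρ_f = 0.7936×2.72 + 0.2064×1.03
       = 2.159 + 0.213 = 2.371 g/cm³

2.37 g/cm³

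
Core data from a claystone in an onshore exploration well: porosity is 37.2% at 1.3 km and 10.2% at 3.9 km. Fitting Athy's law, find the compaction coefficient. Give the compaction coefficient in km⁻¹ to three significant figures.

Athy: n(d) = n₀ e^(−cd) ⇒ n₁/n₂ = e^{c(d₂−d₁)} ⇒ c = ln(n₁/n₂)/(d₂−d₁)
c = ln(0.372/0.102) / (3.9 − 1.3) = ln(3.647) / 2.6 = 1.2939 / 2.6 = 0.4977 km⁻¹

0.498 km⁻¹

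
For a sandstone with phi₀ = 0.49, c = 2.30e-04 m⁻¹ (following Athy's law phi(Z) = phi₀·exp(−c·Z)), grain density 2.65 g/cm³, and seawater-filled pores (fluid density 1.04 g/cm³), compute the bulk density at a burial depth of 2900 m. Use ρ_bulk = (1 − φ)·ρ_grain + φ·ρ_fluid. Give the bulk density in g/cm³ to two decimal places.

2.25 g/cm³

Working in km (1 km = 1000 m; c in km⁻¹ = c in m⁻¹ × 1000):
Porosity at depth: phi = 0.49·exp(−0.23×2.9) = 0.49×0.5132 = 0.2515
Bulk density: ρ_b = (1−phi)ρ_g + phi·ρ_f = 0.7485×2.65 + 0.2515×1.04
       = 1.984 + 0.262 = 2.245 g/cm³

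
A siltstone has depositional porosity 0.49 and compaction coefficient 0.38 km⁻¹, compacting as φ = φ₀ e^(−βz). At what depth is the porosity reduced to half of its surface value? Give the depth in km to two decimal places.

φ/φ₀ = 1/2 ⇒ exp(−β·z) = 1/2 ⇒ z = ln(2) / β
z = 0.6931 / 0.38 = 1.824 km

1.82 km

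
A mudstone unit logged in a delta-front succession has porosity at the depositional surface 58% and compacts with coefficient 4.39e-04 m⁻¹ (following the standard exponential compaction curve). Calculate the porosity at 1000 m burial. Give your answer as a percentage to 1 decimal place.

37.4%

Working in km (1 km = 1000 m; c in km⁻¹ = c in m⁻¹ × 1000):
φ = φ₀·exp(−c·Z) = 0.58 × exp(−0.439 × 1) = 0.58 × exp(−0.439)
  = 0.58 × 0.6447 = 0.3739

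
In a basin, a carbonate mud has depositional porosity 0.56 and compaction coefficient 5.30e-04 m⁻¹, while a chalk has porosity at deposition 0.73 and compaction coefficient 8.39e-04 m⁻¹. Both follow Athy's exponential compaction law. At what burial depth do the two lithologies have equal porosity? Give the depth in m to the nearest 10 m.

Working in km (1 km = 1000 m; k in km⁻¹ = k in m⁻¹ × 1000):
Set phi₀ₐ e^(−kₐd) = phi₀ᵦ e^(−kᵦd) ⇒ ln(phi₀ₐ/phi₀ᵦ) = (kₐ − kᵦ)·d
d = ln(0.56/0.73) / (0.53 − 0.839) = -0.2651 / -0.309 = 0.858 km

860 m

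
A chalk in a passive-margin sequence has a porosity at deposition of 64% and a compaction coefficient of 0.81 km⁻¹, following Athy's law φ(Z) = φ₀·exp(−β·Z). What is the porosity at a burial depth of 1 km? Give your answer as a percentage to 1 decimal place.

28.5%

φ = φ₀·exp(−β·Z) = 0.64 × exp(−0.81 × 1) = 0.64 × exp(−0.81)
  = 0.64 × 0.4449 = 0.2847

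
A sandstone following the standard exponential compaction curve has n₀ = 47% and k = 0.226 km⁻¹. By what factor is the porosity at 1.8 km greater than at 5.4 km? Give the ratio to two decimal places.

n(Z₁)/n(Z₂) = e^(−k·Z₁)/e^(−k·Z₂) = e^{k(Z₂−Z₁)}
= exp(0.226 × 3.6) = exp(0.8136) = 2.2560

2.26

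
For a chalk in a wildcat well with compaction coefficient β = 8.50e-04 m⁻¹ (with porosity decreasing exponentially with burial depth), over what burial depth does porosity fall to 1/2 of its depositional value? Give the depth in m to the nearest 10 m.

820 m

Working in km (1 km = 1000 m; β in km⁻¹ = β in m⁻¹ × 1000):
n/n₀ = 1/2 ⇒ exp(−β·Z) = 1/2 ⇒ Z = ln(2) / β
Z = 0.6931 / 0.85 = 0.815 km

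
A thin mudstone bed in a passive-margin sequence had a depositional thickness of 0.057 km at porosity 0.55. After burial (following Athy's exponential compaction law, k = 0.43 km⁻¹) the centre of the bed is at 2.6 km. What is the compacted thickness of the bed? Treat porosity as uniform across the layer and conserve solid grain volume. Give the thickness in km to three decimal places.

Porosity at 2.6 km: phi = 0.55·exp(−0.43×2.6) = 0.1798
Solid-volume conservation: h(1−phi) = h₀(1−phi₀) ⇒ h = h₀·(1−phi₀)/(1−phi)
h = 0.057 × (1 − 0.55)/(1 − 0.1798) = 0.057 × 0.5487 = 0.0313 km

0.031 km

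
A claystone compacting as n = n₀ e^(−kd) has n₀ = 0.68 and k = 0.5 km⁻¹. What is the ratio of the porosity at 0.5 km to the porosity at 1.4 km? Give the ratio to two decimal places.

n(d₁)/n(d₂) = e^(−k·d₁)/e^(−k·d₂) = e^{k(d₂−d₁)}
= exp(0.5 × 0.9) = exp(0.45) = 1.5683

1.57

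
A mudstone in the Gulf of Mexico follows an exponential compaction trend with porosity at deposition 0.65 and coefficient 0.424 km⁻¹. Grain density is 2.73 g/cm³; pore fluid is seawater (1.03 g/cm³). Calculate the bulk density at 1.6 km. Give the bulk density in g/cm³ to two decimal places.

2.17 g/cm³

Porosity at depth: φ = 0.65·exp(−0.424×1.6) = 0.65×0.5074 = 0.3298
Bulk density: ρ_b = (1−φ)ρ_g + φ·ρ_f = 0.6702×2.73 + 0.3298×1.03
       = 1.830 + 0.340 = 2.169 g/cm³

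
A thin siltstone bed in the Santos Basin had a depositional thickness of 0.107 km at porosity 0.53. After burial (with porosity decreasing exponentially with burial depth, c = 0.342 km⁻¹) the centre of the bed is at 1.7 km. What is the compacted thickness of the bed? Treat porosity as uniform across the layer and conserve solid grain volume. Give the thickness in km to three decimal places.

0.071 km

Porosity at 1.7 km: n = 0.53·exp(−0.342×1.7) = 0.2963
Solid-volume conservation: h(1−n) = h₀(1−n₀) ⇒ h = h₀·(1−n₀)/(1−n)
h = 0.107 × (1 − 0.53)/(1 − 0.2963) = 0.107 × 0.6679 = 0.0715 km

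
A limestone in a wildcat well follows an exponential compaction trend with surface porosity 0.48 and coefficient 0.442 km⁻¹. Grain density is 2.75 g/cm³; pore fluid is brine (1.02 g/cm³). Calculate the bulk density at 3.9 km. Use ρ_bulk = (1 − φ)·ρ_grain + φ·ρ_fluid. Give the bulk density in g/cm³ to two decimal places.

Porosity at depth: φ = 0.48·exp(−0.442×3.9) = 0.48×0.1784 = 0.0856
Bulk density: ρ_b = (1−φ)ρ_g + φ·ρ_f = 0.9144×2.75 + 0.0856×1.02
       = 2.515 + 0.087 = 2.602 g/cm³

2.60 g/cm³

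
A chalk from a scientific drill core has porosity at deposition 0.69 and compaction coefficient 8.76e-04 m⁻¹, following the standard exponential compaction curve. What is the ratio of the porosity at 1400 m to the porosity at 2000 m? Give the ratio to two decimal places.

1.69

Working in km (1 km = 1000 m; k in km⁻¹ = k in m⁻¹ × 1000):
φ(z₁)/φ(z₂) = e^(−k·z₁)/e^(−k·z₂) = e^{k(z₂−z₁)}
= exp(0.876 × 0.6) = exp(0.5256) = 1.6915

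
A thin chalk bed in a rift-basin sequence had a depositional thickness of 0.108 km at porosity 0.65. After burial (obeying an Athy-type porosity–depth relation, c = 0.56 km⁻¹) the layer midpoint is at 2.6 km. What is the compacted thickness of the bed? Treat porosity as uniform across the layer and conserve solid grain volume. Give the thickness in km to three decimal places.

Porosity at 2.6 km: phi = 0.65·exp(−0.56×2.6) = 0.1516
Solid-volume conservation: h(1−phi) = h₀(1−phi₀) ⇒ h = h₀·(1−phi₀)/(1−phi)
h = 0.108 × (1 − 0.65)/(1 − 0.1516) = 0.108 × 0.4125 = 0.0446 km

0.045 km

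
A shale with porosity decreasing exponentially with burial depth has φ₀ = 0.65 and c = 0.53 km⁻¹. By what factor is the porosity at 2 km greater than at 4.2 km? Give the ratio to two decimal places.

3.21

φ(z₁)/φ(z₂) = e^(−c·z₁)/e^(−c·z₂) = e^{c(z₂−z₁)}
= exp(0.53 × 2.2) = exp(1.166) = 3.2091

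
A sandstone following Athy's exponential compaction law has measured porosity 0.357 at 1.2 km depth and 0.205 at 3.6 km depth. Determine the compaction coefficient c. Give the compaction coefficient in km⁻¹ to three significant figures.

0.231 km⁻¹

Athy: φ(d) = φ₀ e^(−cd) ⇒ φ₁/φ₂ = e^{c(d₂−d₁)} ⇒ c = ln(φ₁/φ₂)/(d₂−d₁)
c = ln(0.357/0.205) / (3.6 − 1.2) = ln(1.741) / 2.4 = 0.5547 / 2.4 = 0.2311 km⁻¹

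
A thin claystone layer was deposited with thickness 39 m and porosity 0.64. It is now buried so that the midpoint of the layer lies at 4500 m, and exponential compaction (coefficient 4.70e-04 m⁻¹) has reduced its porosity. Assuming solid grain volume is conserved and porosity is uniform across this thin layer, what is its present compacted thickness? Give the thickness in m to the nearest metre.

15 m

Working in km (1 km = 1000 m; k in km⁻¹ = k in m⁻¹ × 1000):
Porosity at 4.5 km: phi = 0.64·exp(−0.47×4.5) = 0.0772
Solid-volume conservation: h(1−phi) = h₀(1−phi₀) ⇒ h = h₀·(1−phi₀)/(1−phi)
h = 0.039 × (1 − 0.64)/(1 − 0.0772) = 0.039 × 0.3901 = 0.0152 km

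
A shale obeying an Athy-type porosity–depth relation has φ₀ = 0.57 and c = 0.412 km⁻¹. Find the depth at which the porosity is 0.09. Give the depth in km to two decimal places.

4.48 km

Invert Athy's law: Z = ln(φ₀/φ) / c
Z = ln(0.57/0.09) / 0.412 = ln(6.333) / 0.412 = 1.8458 / 0.412 = 4.480 km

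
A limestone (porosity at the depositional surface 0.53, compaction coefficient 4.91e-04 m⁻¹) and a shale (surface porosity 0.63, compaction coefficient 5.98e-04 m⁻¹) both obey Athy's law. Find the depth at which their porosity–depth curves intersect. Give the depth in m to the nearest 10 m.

Working in km (1 km = 1000 m; k in km⁻¹ = k in m⁻¹ × 1000):
Set phi₀ₐ e^(−kₐz) = phi₀ᵦ e^(−kᵦz) ⇒ ln(phi₀ₐ/phi₀ᵦ) = (kₐ − kᵦ)·z
z = ln(0.53/0.63) / (0.491 − 0.598) = -0.1728 / -0.107 = 1.615 km

1620 m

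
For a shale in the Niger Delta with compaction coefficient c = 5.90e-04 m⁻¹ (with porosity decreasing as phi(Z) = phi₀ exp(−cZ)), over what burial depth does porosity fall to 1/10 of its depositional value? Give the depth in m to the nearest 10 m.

3900 m

Working in km (1 km = 1000 m; c in km⁻¹ = c in m⁻¹ × 1000):
phi/phi₀ = 1/10 ⇒ exp(−c·Z) = 1/10 ⇒ Z = ln(10) / c
Z = 2.3026 / 0.59 = 3.903 km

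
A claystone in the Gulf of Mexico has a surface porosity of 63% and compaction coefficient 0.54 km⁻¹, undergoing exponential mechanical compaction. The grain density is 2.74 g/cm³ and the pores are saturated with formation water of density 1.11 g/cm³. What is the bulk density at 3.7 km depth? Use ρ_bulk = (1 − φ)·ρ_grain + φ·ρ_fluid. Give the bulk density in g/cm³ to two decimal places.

Porosity at depth: φ = 0.63·exp(−0.54×3.7) = 0.63×0.1356 = 0.0854
Bulk density: ρ_b = (1−φ)ρ_g + φ·ρ_f = 0.9146×2.74 + 0.0854×1.11
       = 2.506 + 0.095 = 2.601 g/cm³

2.60 g/cm³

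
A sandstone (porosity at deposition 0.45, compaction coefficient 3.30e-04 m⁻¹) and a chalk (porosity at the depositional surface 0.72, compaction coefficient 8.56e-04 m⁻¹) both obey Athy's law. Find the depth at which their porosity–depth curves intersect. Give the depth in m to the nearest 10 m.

Working in km (1 km = 1000 m; c in km⁻¹ = c in m⁻¹ × 1000):
Set n₀ₐ e^(−cₐz) = n₀ᵦ e^(−cᵦz) ⇒ ln(n₀ₐ/n₀ᵦ) = (cₐ − cᵦ)·z
z = ln(0.45/0.72) / (0.33 − 0.856) = -0.4700 / -0.526 = 0.894 km

890 m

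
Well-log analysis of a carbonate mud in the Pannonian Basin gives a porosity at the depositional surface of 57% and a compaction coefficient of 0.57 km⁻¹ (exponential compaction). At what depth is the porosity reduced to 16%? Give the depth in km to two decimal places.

2.23 km

Invert Athy's law: z = ln(phi₀/phi) / k
z = ln(0.57/0.16) / 0.57 = ln(3.562) / 0.57 = 1.2705 / 0.57 = 2.229 km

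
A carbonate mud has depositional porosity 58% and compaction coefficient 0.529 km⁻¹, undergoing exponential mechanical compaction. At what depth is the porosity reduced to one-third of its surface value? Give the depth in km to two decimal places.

phi/phi₀ = 1/3 ⇒ exp(−c·d) = 1/3 ⇒ d = ln(3) / c
d = 1.0986 / 0.529 = 2.077 km

2.08 km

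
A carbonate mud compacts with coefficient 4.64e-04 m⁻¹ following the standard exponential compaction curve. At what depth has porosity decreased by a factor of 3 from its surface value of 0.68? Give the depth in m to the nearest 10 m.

2370 m

Working in km (1 km = 1000 m; β in km⁻¹ = β in m⁻¹ × 1000):
phi/phi₀ = 1/3 ⇒ exp(−β·z) = 1/3 ⇒ z = ln(3) / β
z = 1.0986 / 0.464 = 2.368 km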